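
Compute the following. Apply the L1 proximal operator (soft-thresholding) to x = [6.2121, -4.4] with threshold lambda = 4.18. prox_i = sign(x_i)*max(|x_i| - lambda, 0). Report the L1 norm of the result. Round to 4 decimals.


Soft-thresholding with lambda = 4.18:
prox(6.2121) = sign(6.2121)*max(|6.2121| - 4.18, 0) = 2.0321
prox(-4.4) = sign(-4.4)*max(|-4.4| - 4.18, 0) = -0.22
prox(x) = [2.0321, -0.22]
||prox(x)||_1 = 2.0321 + 0.22 = 2.2521


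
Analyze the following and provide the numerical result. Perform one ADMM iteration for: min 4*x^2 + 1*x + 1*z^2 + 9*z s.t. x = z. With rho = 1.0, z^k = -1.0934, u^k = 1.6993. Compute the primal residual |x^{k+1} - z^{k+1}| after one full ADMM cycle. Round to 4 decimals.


ADMM iteration with rho = 1.0, z^k = -1.0934, u^k = 1.6993
Step 1: x-update.
Minimize 4*x^2 + 1*x + (1.0/2)*(x + 1.0934 + 1.6993)^2
FOC: (2*4 + 1.0)*x = -1 + 1.0*(-1.0934 - 1.6993)
x^{k+1} = -0.4214
Step 2: z-update.
Minimize 1*z^2 + 9*z + (1.0/2)*(-0.4214 - z + 1.6993)^2
FOC: (2*1 + 1.0)*z = -9 + 1.0*(-0.4214 + 1.6993)
z^{k+1} = -2.574
Step 3: u-update.
u^{k+1} = 1.6993 - 0.4214 + 2.574 = 3.8519
Step 4: Primal residual = |-0.4214 + 2.574| = 2.1526


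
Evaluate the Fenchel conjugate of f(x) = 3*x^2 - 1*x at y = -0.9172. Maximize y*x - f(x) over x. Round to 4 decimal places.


f*(y) = sup_x {y*x - a*x^2 - b*x} = sup_x {(y-b)*x - a*x^2}
FOC: (y - b) - 2a*x = 0 => x* = (y - b)/(2a)
x* = (-0.9172 + 1)/(2*3) = 0.0138
f*(-0.9172) = (y-b)^2/(4a) = (-0.9172 + 1)^2/(4*3)
= 0.0069/12 = 0.0006


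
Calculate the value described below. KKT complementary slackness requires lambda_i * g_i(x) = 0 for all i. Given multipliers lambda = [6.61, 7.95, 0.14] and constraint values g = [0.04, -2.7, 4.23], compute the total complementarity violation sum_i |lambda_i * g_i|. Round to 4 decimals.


KKT complementary slackness check:
lambda_1 * g_1 = 6.61 * 0.04 = 0.2644
lambda_2 * g_2 = 7.95 * -2.7 = -21.465
lambda_3 * g_3 = 0.14 * 4.23 = 0.5922
Total violation = 0.2644 + 21.465 + 0.5922 = 22.3216


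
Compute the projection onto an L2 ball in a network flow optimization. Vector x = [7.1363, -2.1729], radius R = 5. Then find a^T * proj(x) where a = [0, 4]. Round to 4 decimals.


Step 1: Compute ||x|| (intermediates to 6 decimals).
||x|| = sqrt(7.1363^2 + (-2.1729)^2) = 7.459777
Step 2: Project.
Since ||x|| > R, scale = R/||x|| = 5/7.459777 = 0.670261, proj(x) = scale * x
proj(x) = [4.783184, -1.45641]
Step 3: Dot product.
a^T * proj(x) = 0*4.783184 + 4*(-1.45641) = -5.8256


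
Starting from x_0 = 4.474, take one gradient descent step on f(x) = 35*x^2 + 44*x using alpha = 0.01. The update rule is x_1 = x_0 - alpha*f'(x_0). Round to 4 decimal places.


We compute the gradient at x_0 and apply the update.
f'(x) = 70*x + 44
f'(4.474) = 70*4.474 + 44 = 357.18
x_1 = 4.474 - 0.01*357.18 = 0.9022


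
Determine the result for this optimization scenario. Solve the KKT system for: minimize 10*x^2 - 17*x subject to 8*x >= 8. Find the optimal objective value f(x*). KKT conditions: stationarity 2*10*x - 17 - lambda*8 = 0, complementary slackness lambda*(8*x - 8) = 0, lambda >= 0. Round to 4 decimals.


Step 1: Try lambda = 0 (constraint inactive).
x_unc = 17/(2*10) = 0.85
Check: 8*0.85 = 6.8 < 8 -- violated!
Step 2: Constraint must be active: 8*x = 8
x* = 8/8 = 1.0
lambda = (2*10*1.0 - 17)/8 = 0.375
Step 3: Compute optimal value.
f(x*) = 10*1.0^2 - 17*1.0 = -7.0


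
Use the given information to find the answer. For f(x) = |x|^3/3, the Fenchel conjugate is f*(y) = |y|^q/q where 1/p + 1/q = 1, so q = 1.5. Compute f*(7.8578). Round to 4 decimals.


The conjugate exponent q satisfies 1/p + 1/q = 1.
p = 3, so q = 3/(3 - 1) = 1.5
|y|^q = 7.8578^1.5 = 22.0268
f*(7.8578) = 22.0268 / 1.5 = 14.6845


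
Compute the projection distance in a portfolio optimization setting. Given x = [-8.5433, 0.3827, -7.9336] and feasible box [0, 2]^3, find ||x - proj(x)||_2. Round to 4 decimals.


Project each component onto [0, 2].
clip(-8.5433) = 0.0, clip(0.3827) = 0.3827, clip(-7.9336) = 0.0
Projection = [0.0, 0.3827, 0.0]
Squared diffs: [72.988, 0.0, 62.942]
Distance = sqrt(135.93) = 11.6589


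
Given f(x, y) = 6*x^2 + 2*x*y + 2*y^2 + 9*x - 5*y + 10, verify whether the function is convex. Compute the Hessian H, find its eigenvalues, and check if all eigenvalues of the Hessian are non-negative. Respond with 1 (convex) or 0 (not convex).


The Hessian of f(x,y) = 6*x^2 + 2*x*y + 2*y^2 + 9*x - 5*y + 10 is:
H = [[12, 2], [2, 4]]
Trace = 12 + 4 = 16
Determinant = 12*4 - (2)^2 = 44
Discriminant = (16)^2 - 4*44 = 80.0
Eigenvalues: lambda_1 = 3.5279, lambda_2 = 12.4721
The function is convex.

1


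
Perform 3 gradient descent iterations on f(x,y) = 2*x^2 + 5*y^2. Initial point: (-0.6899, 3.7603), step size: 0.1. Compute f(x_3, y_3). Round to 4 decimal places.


Gradient descent on f(x,y) = 2*x^2 + 5*y^2.
Starting point: (-0.6899, 3.7603), alpha = 0.1
Step 1: grad_x = 2*2*-0.6899 = -2.7596, grad_y = 2*5*3.7603 = 37.603
  x_1 = -0.6899 - 0.1*-2.7596 = -0.4139
  y_1 = 3.7603 - 0.1*37.603 = -0.0
Step 2: grad_x = 2*2*-0.4139 = -1.6558, grad_y = 2*5*-0.0 = -0.0
  x_2 = -0.4139 - 0.1*-1.6558 = -0.2484
  y_2 = -0.0 - 0.1*-0.0 = 0.0
Step 3: grad_x = 2*2*-0.2484 = -0.9935, grad_y = 2*5*0.0 = 0.0
  x_3 = -0.2484 - 0.1*-0.9935 = -0.149
  y_3 = 0.0 - 0.1*0.0 = 0.0
f(-0.149, 0.0) = 2*(-0.149)^2 + 5*0.0^2 = 0.0444


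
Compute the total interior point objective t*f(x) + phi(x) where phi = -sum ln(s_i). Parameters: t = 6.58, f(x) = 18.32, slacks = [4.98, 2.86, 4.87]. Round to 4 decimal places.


Step 1: Compute log-barrier.
ln values: [1.6054, 1.0508, 1.5831]
phi = -(1.6054 + 1.0508 + 1.5831) = -4.2393
Step 2: Compute augmented objective.
t*f(x) = 6.58*18.32 = 120.5456
Total = 120.5456 - 4.2393 = 116.3063


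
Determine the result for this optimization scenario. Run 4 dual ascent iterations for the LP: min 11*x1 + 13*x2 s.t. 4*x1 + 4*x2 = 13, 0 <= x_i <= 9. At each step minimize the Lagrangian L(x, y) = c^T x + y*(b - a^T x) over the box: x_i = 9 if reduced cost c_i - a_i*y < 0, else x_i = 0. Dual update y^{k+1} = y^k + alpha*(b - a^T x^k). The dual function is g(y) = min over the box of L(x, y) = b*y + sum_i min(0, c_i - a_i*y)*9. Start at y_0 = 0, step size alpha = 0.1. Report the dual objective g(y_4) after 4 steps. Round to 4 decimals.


Dual ascent for LP: min 11*x1 + 13*x2, 4*x1 + 4*x2 = 13, 0 <= x_i <= 9
Step 1: y^k = 0.0, reduced costs: (11.0, 13.0)
  x^k = (0.0, 0.0), subgradient = b - a^T x = 13.0
  y^{k+1} = 0.0 + 0.1*13.0 = 1.3
Step 2: y^k = 1.3, reduced costs: (5.8, 7.8)
  x^k = (0.0, 0.0), subgradient = b - a^T x = 13.0
  y^{k+1} = 1.3 + 0.1*13.0 = 2.6
Step 3: y^k = 2.6, reduced costs: (0.6, 2.6)
  x^k = (0.0, 0.0), subgradient = b - a^T x = 13.0
  y^{k+1} = 2.6 + 0.1*13.0 = 3.9
Step 4: y^k = 3.9, reduced costs: (-4.6, -2.6)
  x^k = (9.0, 9.0), subgradient = b - a^T x = -59.0
  y^{k+1} = 3.9 + 0.1*-59.0 = -2.0
Dual objective at y_4 = -2.0: reduced costs (19.0, 21.0), box minimizer x = (0.0, 0.0)
g(y_4) = b*y + (c1 - a1*y)*x1 + (c2 - a2*y)*x2 = 13*(-2.0) + 19.0*0.0 + 21.0*0.0 = -26.0 + 0.0 + 0.0 = -26.0


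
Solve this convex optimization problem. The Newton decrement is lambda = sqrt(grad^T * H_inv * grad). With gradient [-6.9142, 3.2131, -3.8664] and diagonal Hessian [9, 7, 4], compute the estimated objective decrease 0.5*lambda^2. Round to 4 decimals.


Step 1: H is diagonal, so H^(-1) * g = [-0.7682, 0.459, -0.9666].
Step 2: g^T H^(-1) g = sum_i g_i^2 / H_ii
  = (-6.9142)^2/9 + (3.2131)^2/7 + (-3.8664)^2/4
  = 5.3118 + 1.4749 + 3.7373 = 10.5239
Step 3: Objective decrease = 0.5 * g^T H^(-1) g = 5.262


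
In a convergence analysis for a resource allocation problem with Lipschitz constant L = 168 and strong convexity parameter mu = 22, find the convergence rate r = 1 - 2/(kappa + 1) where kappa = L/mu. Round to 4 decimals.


Step 1: Compute the condition number.
kappa = L/mu = 168/22 = 7.6364
Step 2: Compute the convergence rate.
r = 1 - 2/(kappa + 1) = 1 - 2*mu/(L + mu) = (L - mu)/(L + mu) = 146/190 = 0.7684


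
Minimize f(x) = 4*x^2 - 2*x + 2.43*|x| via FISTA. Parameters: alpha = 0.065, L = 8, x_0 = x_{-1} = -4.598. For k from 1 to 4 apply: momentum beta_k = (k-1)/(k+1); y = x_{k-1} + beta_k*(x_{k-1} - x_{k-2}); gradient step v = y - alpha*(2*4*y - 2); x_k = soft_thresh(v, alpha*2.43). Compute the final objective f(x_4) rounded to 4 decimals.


FISTA on f(x) = 4*x^2 - 2*x + 2.43*|x|
L = 8, alpha = 0.065
Iteration 1: beta = 0.0, y = -4.598 + 0.0*(-4.598 + 4.598) = -4.598
  grad(y) = -38.784, v = y - alpha*grad = -2.077
  prox(v) = soft_thresh(-2.077, 0.158) = -1.9191
Iteration 2: beta = 0.3333, y = -1.9191 + 0.3333*(-1.9191 + 4.598) = -1.0261
  grad(y) = -10.209, v = y - alpha*grad = -0.3625
  prox(v) = soft_thresh(-0.3625, 0.158) = -0.2046
Iteration 3: beta = 0.5, y = -0.2046 + 0.5*(-0.2046 + 1.9191) = 0.6527
  grad(y) = 3.2213, v = y - alpha*grad = 0.4433
  prox(v) = soft_thresh(0.4433, 0.158) = 0.2853
Iteration 4: beta = 0.6, y = 0.2853 + 0.6*(0.2853 + 0.2046) = 0.5793
  grad(y) = 2.6342, v = y - alpha*grad = 0.4081
  prox(v) = soft_thresh(0.4081, 0.158) = 0.2501
f(x_4) = 4*0.2501^2 - 2*0.2501 + 2.43*|0.2501| = 0.3578


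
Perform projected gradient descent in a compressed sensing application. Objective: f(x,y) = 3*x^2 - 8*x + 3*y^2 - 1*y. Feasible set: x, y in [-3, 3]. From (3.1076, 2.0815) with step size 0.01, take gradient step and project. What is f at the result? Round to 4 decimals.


Step 1: Compute gradient at (3.1076, 2.0815).
grad_x = 2*3*3.1076 - 8 = 10.6456
grad_y = 2*3*2.0815 - 1 = 11.489
Step 2: Gradient step.
x_raw = 3.1076 - 0.01*10.6456 = 3.0011
y_raw = 2.0815 - 0.01*11.489 = 1.9666
Step 3: Project onto [-3, 3].
x_proj = clip(3.0011) = 3.0
y_proj = clip(1.9666) = 1.9666
Step 4: Evaluate f.
f(3.0, 1.9666) = 12.6361


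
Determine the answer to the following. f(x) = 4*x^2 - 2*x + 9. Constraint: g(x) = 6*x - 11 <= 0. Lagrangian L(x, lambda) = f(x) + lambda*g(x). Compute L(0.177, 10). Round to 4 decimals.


Step 1: Evaluate f(x).
f(0.177) = 4*0.177^2 - 2*0.177 + 9 = 8.7713
Step 2: Evaluate g(x).
g(0.177) = 6*0.177 - 11 = -9.938
Step 3: Compute Lagrangian.
L = 8.7713 + 10*-9.938 = -90.6087


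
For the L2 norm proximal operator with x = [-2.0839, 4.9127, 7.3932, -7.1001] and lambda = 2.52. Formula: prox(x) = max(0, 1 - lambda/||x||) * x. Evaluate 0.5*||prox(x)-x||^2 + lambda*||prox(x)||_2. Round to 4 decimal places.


Step 1: Compute ||x||.
||x|| = 11.5563
Step 2: Compute scaling factor.
scale = max(0, 1 - 2.52/11.5563) = 0.7819
Step 3: prox(x) = [-1.6295, 3.8414, 5.781, -5.5518]
||prox(x)|| = 9.0363
Step 4: Proximal objective.
0.5*||prox-x||^2 = 3.1752
lambda*||prox|| = 22.7715
Total = 25.9467


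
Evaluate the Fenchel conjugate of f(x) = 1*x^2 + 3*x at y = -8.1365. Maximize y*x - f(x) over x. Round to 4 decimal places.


f*(y) = sup_x {y*x - a*x^2 - b*x} = sup_x {(y-b)*x - a*x^2}
FOC: (y - b) - 2a*x = 0 => x* = (y - b)/(2a)
x* = (-8.1365 - 3)/(2*1) = -5.5683
f*(-8.1365) = (y-b)^2/(4a) = (-8.1365 - 3)^2/(4*1)
= 124.0216/4 = 31.0054


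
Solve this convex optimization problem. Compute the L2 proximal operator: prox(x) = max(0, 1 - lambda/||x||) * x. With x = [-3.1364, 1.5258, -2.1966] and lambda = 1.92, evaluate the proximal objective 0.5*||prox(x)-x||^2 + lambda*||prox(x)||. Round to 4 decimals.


Step 1: Compute ||x||.
||x|| = 4.1219
Step 2: Compute scaling factor.
scale = max(0, 1 - 1.92/4.1219) = 0.5342
Step 3: prox(x) = [-1.6755, 0.8151, -1.1734]
||prox(x)|| = 2.2019
Step 4: Proximal objective.
0.5*||prox-x||^2 = 1.8432
lambda*||prox|| = 4.2276
Total = 6.0709


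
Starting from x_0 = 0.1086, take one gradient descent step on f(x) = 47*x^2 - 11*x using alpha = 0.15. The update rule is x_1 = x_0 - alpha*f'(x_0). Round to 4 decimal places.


We compute the gradient at x_0 and apply the update.
f'(x) = 94*x - 11
f'(0.1086) = 94*0.1086 - 11 = -0.7916
x_1 = 0.1086 - 0.15*-0.7916 = 0.2273


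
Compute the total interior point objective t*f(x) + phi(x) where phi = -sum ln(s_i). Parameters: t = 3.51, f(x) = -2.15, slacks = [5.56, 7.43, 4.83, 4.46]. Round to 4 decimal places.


Step 1: Compute log-barrier.
ln values: [1.7156, 2.0055, 1.5748, 1.4951]
phi = -(1.7156 + 2.0055 + 1.5748 + 1.4951) = -6.7911
Step 2: Compute augmented objective.
t*f(x) = 3.51*-2.15 = -7.5465
Total = -7.5465 - 6.7911 = -14.3376


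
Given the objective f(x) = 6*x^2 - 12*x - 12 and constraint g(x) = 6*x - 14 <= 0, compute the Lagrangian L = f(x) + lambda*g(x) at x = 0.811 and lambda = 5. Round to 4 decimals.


Step 1: Evaluate f(x).
f(0.811) = 6*0.811^2 - 12*0.811 - 12 = -17.7857
Step 2: Evaluate g(x).
g(0.811) = 6*0.811 - 14 = -9.134
Step 3: Compute Lagrangian.
L = -17.7857 + 5*-9.134 = -63.4557


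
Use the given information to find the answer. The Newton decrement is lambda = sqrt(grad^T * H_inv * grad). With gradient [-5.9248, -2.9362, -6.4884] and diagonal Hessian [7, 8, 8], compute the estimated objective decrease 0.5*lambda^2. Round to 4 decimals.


Step 1: H is diagonal, so H^(-1) * g = [-0.8464, -0.367, -0.8111].
Step 2: g^T H^(-1) g = sum_i g_i^2 / H_ii
  = (-5.9248)^2/7 + (-2.9362)^2/8 + (-6.4884)^2/8
  = 5.0148 + 1.0777 + 5.2624 = 11.3548
Step 3: Objective decrease = 0.5 * g^T H^(-1) g = 5.6774


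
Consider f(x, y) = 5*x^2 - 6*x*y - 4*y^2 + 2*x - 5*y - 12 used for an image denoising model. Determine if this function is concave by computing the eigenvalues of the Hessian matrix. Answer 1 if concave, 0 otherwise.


The Hessian of f(x,y) = 5*x^2 - 6*x*y - 4*y^2 + 2*x - 5*y - 12 is:
H = [[10, -6], [-6, -8]]
Trace = 10 - 8 = 2
Determinant = 10*-8 - (-6)^2 = -116
Discriminant = (2)^2 - 4*-116 = 468.0
Eigenvalues: lambda_1 = -9.8167, lambda_2 = 11.8167
The function is not concave.

0


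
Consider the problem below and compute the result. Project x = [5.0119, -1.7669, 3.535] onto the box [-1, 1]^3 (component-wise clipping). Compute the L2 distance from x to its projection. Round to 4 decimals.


Project each component onto [-1, 1].
clip(5.0119) = 1.0, clip(-1.7669) = -1.0, clip(3.535) = 1.0
Projection = [1.0, -1.0, 1.0]
Squared diffs: [16.0953, 0.5881, 6.4262]
Distance = sqrt(23.1096) = 4.8073


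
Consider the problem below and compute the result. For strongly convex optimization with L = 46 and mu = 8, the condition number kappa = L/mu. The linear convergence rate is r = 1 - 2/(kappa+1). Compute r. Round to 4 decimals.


Step 1: Compute the condition number.
kappa = L/mu = 46/8 = 5.75
Step 2: Compute the convergence rate.
r = 1 - 2/(kappa + 1) = 1 - 2*mu/(L + mu) = (L - mu)/(L + mu) = 38/54 = 0.7037


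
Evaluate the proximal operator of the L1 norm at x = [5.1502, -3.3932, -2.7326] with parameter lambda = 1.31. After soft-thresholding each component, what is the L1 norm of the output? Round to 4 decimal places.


Soft-thresholding with lambda = 1.31:
prox(5.1502) = sign(5.1502)*max(|5.1502| - 1.31, 0) = 3.8402
prox(-3.3932) = sign(-3.3932)*max(|-3.3932| - 1.31, 0) = -2.0832
prox(-2.7326) = sign(-2.7326)*max(|-2.7326| - 1.31, 0) = -1.4226
prox(x) = [3.8402, -2.0832, -1.4226]
||prox(x)||_1 = 3.8402 + 2.0832 + 1.4226 = 7.346


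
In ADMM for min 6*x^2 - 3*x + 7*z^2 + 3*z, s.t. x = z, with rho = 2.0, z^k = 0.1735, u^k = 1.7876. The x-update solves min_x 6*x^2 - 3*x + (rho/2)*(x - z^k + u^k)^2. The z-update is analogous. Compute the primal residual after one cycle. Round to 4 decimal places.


ADMM iteration with rho = 2.0, z^k = 0.1735, u^k = 1.7876
Step 1: x-update.
Minimize 6*x^2 - 3*x + (2.0/2)*(x - 0.1735 + 1.7876)^2
FOC: (2*6 + 2.0)*x = 3 + 2.0*(0.1735 - 1.7876)
x^{k+1} = -0.0163
Step 2: z-update.
Minimize 7*z^2 + 3*z + (2.0/2)*(-0.0163 - z + 1.7876)^2
FOC: (2*7 + 2.0)*z = -3 + 2.0*(-0.0163 + 1.7876)
z^{k+1} = 0.0339
Step 3: u-update.
u^{k+1} = 1.7876 - 0.0163 - 0.0339 = 1.7374
Step 4: Primal residual = |-0.0163 - 0.0339| = 0.0502


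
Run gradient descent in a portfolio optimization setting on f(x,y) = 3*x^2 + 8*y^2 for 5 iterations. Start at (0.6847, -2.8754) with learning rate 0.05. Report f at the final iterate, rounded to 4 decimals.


Gradient descent on f(x,y) = 3*x^2 + 8*y^2.
Starting point: (0.6847, -2.8754), alpha = 0.05
Step 1: grad_x = 2*3*0.6847 = 4.1082, grad_y = 2*8*-2.8754 = -46.0064
  x_1 = 0.6847 - 0.05*4.1082 = 0.4793
  y_1 = -2.8754 - 0.05*-46.0064 = -0.5751
Step 2: grad_x = 2*3*0.4793 = 2.8757, grad_y = 2*8*-0.5751 = -9.2013
  x_2 = 0.4793 - 0.05*2.8757 = 0.3355
  y_2 = -0.5751 - 0.05*-9.2013 = -0.115
Step 3: grad_x = 2*3*0.3355 = 2.013, grad_y = 2*8*-0.115 = -1.8403
  x_3 = 0.3355 - 0.05*2.013 = 0.2349
  y_3 = -0.115 - 0.05*-1.8403 = -0.023
Step 4: grad_x = 2*3*0.2349 = 1.4091, grad_y = 2*8*-0.023 = -0.3681
  x_4 = 0.2349 - 0.05*1.4091 = 0.1644
  y_4 = -0.023 - 0.05*-0.3681 = -0.0046
Step 5: grad_x = 2*3*0.1644 = 0.9864, grad_y = 2*8*-0.0046 = -0.0736
  x_5 = 0.1644 - 0.05*0.9864 = 0.1151
  y_5 = -0.0046 - 0.05*-0.0736 = -0.0009
f(0.1151, -0.0009) = 3*0.1151^2 + 8*(-0.0009)^2 = 0.0397


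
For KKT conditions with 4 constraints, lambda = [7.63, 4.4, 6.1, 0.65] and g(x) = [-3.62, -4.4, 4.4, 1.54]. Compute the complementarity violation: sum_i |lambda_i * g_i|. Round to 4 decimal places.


KKT complementary slackness check:
lambda_1 * g_1 = 7.63 * -3.62 = -27.6206
lambda_2 * g_2 = 4.4 * -4.4 = -19.36
lambda_3 * g_3 = 6.1 * 4.4 = 26.84
lambda_4 * g_4 = 0.65 * 1.54 = 1.001
Total violation = 27.6206 + 19.36 + 26.84 + 1.001 = 74.8216


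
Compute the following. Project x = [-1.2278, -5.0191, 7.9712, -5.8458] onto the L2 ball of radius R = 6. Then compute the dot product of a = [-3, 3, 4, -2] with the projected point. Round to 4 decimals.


Step 1: Compute ||x|| (intermediates to 6 decimals).
||x|| = sqrt((-1.2278)^2 + (-5.0191)^2 + 7.9712^2 + (-5.8458)^2) = 11.154025
Step 2: Project.
Since ||x|| > R, scale = R/||x|| = 6/11.154025 = 0.537922, proj(x) = scale * x
proj(x) = [-0.660461, -2.699884, 4.287884, -3.144584]
Step 3: Dot product.
a^T * proj(x) = -3*(-0.660461) + 3*(-2.699884) + 4*4.287884 - 2*(-3.144584) = 17.3224


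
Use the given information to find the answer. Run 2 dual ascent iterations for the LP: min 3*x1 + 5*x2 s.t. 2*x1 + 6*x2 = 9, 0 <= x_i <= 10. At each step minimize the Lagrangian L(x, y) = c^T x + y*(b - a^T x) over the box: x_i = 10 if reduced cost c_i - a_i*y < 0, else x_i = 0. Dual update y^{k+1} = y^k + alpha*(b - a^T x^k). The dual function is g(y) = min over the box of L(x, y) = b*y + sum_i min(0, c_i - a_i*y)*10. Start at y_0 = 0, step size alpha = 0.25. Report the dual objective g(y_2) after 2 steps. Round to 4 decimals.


Dual ascent for LP: min 3*x1 + 5*x2, 2*x1 + 6*x2 = 9, 0 <= x_i <= 10
Step 1: y^k = 0.0, reduced costs: (3.0, 5.0)
  x^k = (0.0, 0.0), subgradient = b - a^T x = 9.0
  y^{k+1} = 0.0 + 0.25*9.0 = 2.25
Step 2: y^k = 2.25, reduced costs: (-1.5, -8.5)
  x^k = (10.0, 10.0), subgradient = b - a^T x = -71.0
  y^{k+1} = 2.25 + 0.25*-71.0 = -15.5
Dual objective at y_2 = -15.5: reduced costs (34.0, 98.0), box minimizer x = (0.0, 0.0)
g(y_2) = b*y + (c1 - a1*y)*x1 + (c2 - a2*y)*x2 = 9*(-15.5) + 34.0*0.0 + 98.0*0.0 = -139.5 + 0.0 + 0.0 = -139.5


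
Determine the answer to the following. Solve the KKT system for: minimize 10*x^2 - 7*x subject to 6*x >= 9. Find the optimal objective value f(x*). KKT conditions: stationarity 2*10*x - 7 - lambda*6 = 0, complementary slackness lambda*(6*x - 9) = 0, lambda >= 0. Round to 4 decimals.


Step 1: Try lambda = 0 (constraint inactive).
x_unc = 7/(2*10) = 0.35
Check: 6*0.35 = 2.1 < 9 -- violated!
Step 2: Constraint must be active: 6*x = 9
x* = 9/6 = 1.5
lambda = (2*10*1.5 - 7)/6 = 3.8333
Step 3: Compute optimal value.
f(x*) = 10*1.5^2 - 7*1.5 = 12.0


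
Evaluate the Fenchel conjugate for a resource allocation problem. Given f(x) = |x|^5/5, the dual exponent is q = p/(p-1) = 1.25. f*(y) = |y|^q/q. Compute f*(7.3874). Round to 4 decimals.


The conjugate exponent q satisfies 1/p + 1/q = 1.
p = 5, so q = 5/(5 - 1) = 1.25
|y|^q = 7.3874^1.25 = 12.1791
f*(7.3874) = 12.1791 / 1.25 = 9.7433


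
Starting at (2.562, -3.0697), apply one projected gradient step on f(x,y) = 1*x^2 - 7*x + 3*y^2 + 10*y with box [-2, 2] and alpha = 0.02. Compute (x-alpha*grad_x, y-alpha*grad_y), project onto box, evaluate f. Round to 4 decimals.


Step 1: Compute gradient at (2.562, -3.0697).
grad_x = 2*1*2.562 - 7 = -1.876
grad_y = 2*3*-3.0697 + 10 = -8.4182
Step 2: Gradient step.
x_raw = 2.562 - 0.02*-1.876 = 2.5995
y_raw = -3.0697 - 0.02*-8.4182 = -2.9013
Step 3: Project onto [-2, 2].
x_proj = clip(2.5995) = 2.0
y_proj = clip(-2.9013) = -2.0
Step 4: Evaluate f.
f(2.0, -2.0) = -18.0


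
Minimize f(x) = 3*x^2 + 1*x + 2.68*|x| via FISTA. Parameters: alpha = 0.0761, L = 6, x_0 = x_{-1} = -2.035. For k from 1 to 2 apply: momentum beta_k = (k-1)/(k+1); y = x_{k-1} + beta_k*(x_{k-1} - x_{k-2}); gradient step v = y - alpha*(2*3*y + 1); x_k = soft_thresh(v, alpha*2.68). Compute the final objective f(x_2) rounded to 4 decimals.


FISTA on f(x) = 3*x^2 + 1*x + 2.68*|x|
L = 6, alpha = 0.0761
Iteration 1: beta = 0.0, y = -2.035 + 0.0*(-2.035 + 2.035) = -2.035
  grad(y) = -11.21, v = y - alpha*grad = -1.1819
  prox(v) = soft_thresh(-1.1819, 0.2039) = -0.978
Iteration 2: beta = 0.3333, y = -0.978 + 0.3333*(-0.978 + 2.035) = -0.6256
  grad(y) = -2.7538, v = y - alpha*grad = -0.4161
  prox(v) = soft_thresh(-0.4161, 0.2039) = -0.2121
f(x_2) = 3*(-0.2121)^2 + 1*(-0.2121) + 2.68*|-0.2121| = 0.4913


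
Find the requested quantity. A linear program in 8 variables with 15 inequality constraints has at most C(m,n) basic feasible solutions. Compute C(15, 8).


Each vertex corresponds to some choice of n active constraints out of m, so the number of vertices is at most C(m, n) = m! / (n!(m-n)!).
m = 15, n = 8
Numerator: 15 * 14 * 13 * 12 * 11 * 10 * 9 * 8
Denominator: 8! = 40320
C(15, 8) = 6435


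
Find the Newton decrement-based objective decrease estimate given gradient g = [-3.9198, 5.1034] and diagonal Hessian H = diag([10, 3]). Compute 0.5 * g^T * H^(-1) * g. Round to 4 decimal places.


Step 1: H is diagonal, so H^(-1) * g = [-0.392, 1.7011].
Step 2: g^T H^(-1) g = sum_i g_i^2 / H_ii
  = (-3.9198)^2/10 + (5.1034)^2/3
  = 1.5365 + 8.6816 = 10.218
Step 3: Objective decrease = 0.5 * g^T H^(-1) g = 5.109


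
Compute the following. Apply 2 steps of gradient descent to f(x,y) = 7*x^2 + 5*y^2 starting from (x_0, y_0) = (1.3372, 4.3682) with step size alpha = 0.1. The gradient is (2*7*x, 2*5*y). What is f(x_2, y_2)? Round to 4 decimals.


Gradient descent on f(x,y) = 7*x^2 + 5*y^2.
Starting point: (1.3372, 4.3682), alpha = 0.1
Step 1: grad_x = 2*7*1.3372 = 18.7208, grad_y = 2*5*4.3682 = 43.682
  x_1 = 1.3372 - 0.1*18.7208 = -0.5349
  y_1 = 4.3682 - 0.1*43.682 = -0.0
Step 2: grad_x = 2*7*-0.5349 = -7.4883, grad_y = 2*5*-0.0 = -0.0
  x_2 = -0.5349 - 0.1*-7.4883 = 0.214
  y_2 = -0.0 - 0.1*-0.0 = 0.0
f(0.214, 0.0) = 7*0.214^2 + 5*0.0^2 = 0.3204


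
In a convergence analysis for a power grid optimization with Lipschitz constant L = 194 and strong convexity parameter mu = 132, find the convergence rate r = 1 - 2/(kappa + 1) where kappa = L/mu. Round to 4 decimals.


Step 1: Compute the condition number.
kappa = L/mu = 194/132 = 1.4697
Step 2: Compute the convergence rate.
r = 1 - 2/(kappa + 1) = 1 - 2*mu/(L + mu) = (L - mu)/(L + mu) = 62/326 = 0.1902


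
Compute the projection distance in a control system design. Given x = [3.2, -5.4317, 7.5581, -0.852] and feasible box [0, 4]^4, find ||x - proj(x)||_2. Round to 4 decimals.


Project each component onto [0, 4].
clip(3.2) = 3.2, clip(-5.4317) = 0.0, clip(7.5581) = 4.0, clip(-0.852) = 0.0
Projection = [3.2, 0.0, 4.0, 0.0]
Squared diffs: [0.0, 29.5034, 12.6601, 0.7259]
Distance = sqrt(42.8894) = 6.549


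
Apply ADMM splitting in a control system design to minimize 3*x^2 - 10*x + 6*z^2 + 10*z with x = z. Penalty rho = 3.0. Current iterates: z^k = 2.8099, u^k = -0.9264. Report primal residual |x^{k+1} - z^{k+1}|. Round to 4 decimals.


ADMM iteration with rho = 3.0, z^k = 2.8099, u^k = -0.9264
Step 1: x-update.
Minimize 3*x^2 - 10*x + (3.0/2)*(x - 2.8099 - 0.9264)^2
FOC: (2*3 + 3.0)*x = 10 + 3.0*(2.8099 + 0.9264)
x^{k+1} = 2.3565
Step 2: z-update.
Minimize 6*z^2 + 10*z + (3.0/2)*(2.3565 - z - 0.9264)^2
FOC: (2*6 + 3.0)*z = -10 + 3.0*(2.3565 - 0.9264)
z^{k+1} = -0.3806
Step 3: u-update.
u^{k+1} = -0.9264 + 2.3565 + 0.3806 = 1.8108
Step 4: Primal residual = |2.3565 + 0.3806| = 2.7372


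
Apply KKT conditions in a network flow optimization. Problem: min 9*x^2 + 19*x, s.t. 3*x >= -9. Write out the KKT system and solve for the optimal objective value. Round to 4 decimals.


Step 1: Try lambda = 0 (constraint inactive).
Stationarity: 2*9*x + 19 = 0
x* = -19/(2*9) = -19/18 = -1.0556 (rounded; the exact value -19/18 is used below)
Check constraint: 3*-1.0556 = -3.1668 >= -9 -- satisfied.
Step 2: Compute optimal value.
f(x*) = 9*(-19/18)^2 + 19*(-19/18) = -10.0278


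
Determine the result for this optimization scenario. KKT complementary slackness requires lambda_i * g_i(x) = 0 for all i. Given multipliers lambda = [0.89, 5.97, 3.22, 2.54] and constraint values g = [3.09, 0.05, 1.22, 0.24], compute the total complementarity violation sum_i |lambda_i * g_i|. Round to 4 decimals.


KKT complementary slackness check:
lambda_1 * g_1 = 0.89 * 3.09 = 2.7501
lambda_2 * g_2 = 5.97 * 0.05 = 0.2985
lambda_3 * g_3 = 3.22 * 1.22 = 3.9284
lambda_4 * g_4 = 2.54 * 0.24 = 0.6096
Total violation = 2.7501 + 0.2985 + 3.9284 + 0.6096 = 7.5866


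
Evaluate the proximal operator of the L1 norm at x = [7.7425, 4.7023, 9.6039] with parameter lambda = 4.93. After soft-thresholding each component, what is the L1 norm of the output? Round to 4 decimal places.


Soft-thresholding with lambda = 4.93:
prox(7.7425) = sign(7.7425)*max(|7.7425| - 4.93, 0) = 2.8125
prox(4.7023) = sign(4.7023)*max(|4.7023| - 4.93, 0) = 0.0
prox(9.6039) = sign(9.6039)*max(|9.6039| - 4.93, 0) = 4.6739
prox(x) = [2.8125, 0.0, 4.6739]
||prox(x)||_1 = 2.8125 + 0.0 + 4.6739 = 7.4864


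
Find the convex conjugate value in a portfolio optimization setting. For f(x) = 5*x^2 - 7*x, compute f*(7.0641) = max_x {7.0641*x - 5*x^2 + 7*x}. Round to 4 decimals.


f*(y) = sup_x {y*x - a*x^2 - b*x} = sup_x {(y-b)*x - a*x^2}
FOC: (y - b) - 2a*x = 0 => x* = (y - b)/(2a)
x* = (7.0641 + 7)/(2*5) = 1.4064
f*(7.0641) = (y-b)^2/(4a) = (7.0641 + 7)^2/(4*5)
= 197.7989/20 = 9.8899


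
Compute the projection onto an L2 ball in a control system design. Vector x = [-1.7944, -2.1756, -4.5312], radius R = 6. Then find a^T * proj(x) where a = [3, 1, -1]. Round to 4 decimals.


Step 1: Compute ||x|| (intermediates to 6 decimals).
||x|| = sqrt((-1.7944)^2 + (-2.1756)^2 + (-4.5312)^2) = 5.337123
Step 2: Project.
Since ||x|| <= R, proj = x (no scaling needed).
proj(x) = [-1.7944, -2.1756, -4.5312]
Step 3: Dot product.
a^T * proj(x) = 3*(-1.7944) + 1*(-2.1756) - 1*(-4.5312) = -3.0276


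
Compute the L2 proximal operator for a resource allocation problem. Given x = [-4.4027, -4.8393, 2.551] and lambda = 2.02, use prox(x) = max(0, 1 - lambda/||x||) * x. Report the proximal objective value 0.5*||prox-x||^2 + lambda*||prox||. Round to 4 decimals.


Step 1: Compute ||x||.
||x|| = 7.0221
Step 2: Compute scaling factor.
scale = max(0, 1 - 2.02/7.0221) = 0.7123
Step 3: prox(x) = [-3.1362, -3.4472, 1.8172]
||prox(x)|| = 5.0021
Step 4: Proximal objective.
0.5*||prox-x||^2 = 2.0402
lambda*||prox|| = 10.1042
Total = 12.1445


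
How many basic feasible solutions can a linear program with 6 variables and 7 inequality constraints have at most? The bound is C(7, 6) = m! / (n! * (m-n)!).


Each vertex corresponds to some choice of n active constraints out of m, so the number of vertices is at most C(m, n) = m! / (n!(m-n)!).
m = 7, n = 6
Numerator: 7 * 6 * 5 * 4 * 3 * 2
Denominator: 6! = 720
C(7, 6) = 7


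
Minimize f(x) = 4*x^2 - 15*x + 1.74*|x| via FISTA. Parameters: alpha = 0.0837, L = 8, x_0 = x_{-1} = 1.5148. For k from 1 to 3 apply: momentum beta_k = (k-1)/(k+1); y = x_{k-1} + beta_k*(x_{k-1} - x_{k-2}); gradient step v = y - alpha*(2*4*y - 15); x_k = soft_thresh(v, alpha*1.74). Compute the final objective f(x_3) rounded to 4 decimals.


FISTA on f(x) = 4*x^2 - 15*x + 1.74*|x|
L = 8, alpha = 0.0837
Iteration 1: beta = 0.0, y = 1.5148 + 0.0*(1.5148 - 1.5148) = 1.5148
  grad(y) = -2.8816, v = y - alpha*grad = 1.756
  prox(v) = soft_thresh(1.756, 0.1456) = 1.6104
Iteration 2: beta = 0.3333, y = 1.6104 + 0.3333*(1.6104 - 1.5148) = 1.6422
  grad(y) = -1.8624, v = y - alpha*grad = 1.7981
  prox(v) = soft_thresh(1.7981, 0.1456) = 1.6524
Iteration 3: beta = 0.5, y = 1.6524 + 0.5*(1.6524 - 1.6104) = 1.6735
  grad(y) = -1.6121, v = y - alpha*grad = 1.8084
  prox(v) = soft_thresh(1.8084, 0.1456) = 1.6628
f(x_3) = 4*1.6628^2 - 15*1.6628 + 1.74*|1.6628| = -10.9891


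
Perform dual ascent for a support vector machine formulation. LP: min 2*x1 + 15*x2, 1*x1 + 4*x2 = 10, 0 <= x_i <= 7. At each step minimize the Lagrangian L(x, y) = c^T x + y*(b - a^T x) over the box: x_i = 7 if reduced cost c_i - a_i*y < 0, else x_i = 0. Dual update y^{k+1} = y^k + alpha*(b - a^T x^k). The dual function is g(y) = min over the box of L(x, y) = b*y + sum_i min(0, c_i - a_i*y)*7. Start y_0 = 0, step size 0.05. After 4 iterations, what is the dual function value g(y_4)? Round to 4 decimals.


Dual ascent for LP: min 2*x1 + 15*x2, 1*x1 + 4*x2 = 10, 0 <= x_i <= 7
Step 1: y^k = 0.0, reduced costs: (2.0, 15.0)
  x^k = (0.0, 0.0), subgradient = b - a^T x = 10.0
  y^{k+1} = 0.0 + 0.05*10.0 = 0.5
Step 2: y^k = 0.5, reduced costs: (1.5, 13.0)
  x^k = (0.0, 0.0), subgradient = b - a^T x = 10.0
  y^{k+1} = 0.5 + 0.05*10.0 = 1.0
Step 3: y^k = 1.0, reduced costs: (1.0, 11.0)
  x^k = (0.0, 0.0), subgradient = b - a^T x = 10.0
  y^{k+1} = 1.0 + 0.05*10.0 = 1.5
Step 4: y^k = 1.5, reduced costs: (0.5, 9.0)
  x^k = (0.0, 0.0), subgradient = b - a^T x = 10.0
  y^{k+1} = 1.5 + 0.05*10.0 = 2.0
Dual objective at y_4 = 2.0: reduced costs (0.0, 7.0), box minimizer x = (0.0, 0.0)
g(y_4) = b*y + (c1 - a1*y)*x1 + (c2 - a2*y)*x2 = 10*2.0 + 0.0*0.0 + 7.0*0.0 = 20.0 + 0.0 + 0.0 = 20.0


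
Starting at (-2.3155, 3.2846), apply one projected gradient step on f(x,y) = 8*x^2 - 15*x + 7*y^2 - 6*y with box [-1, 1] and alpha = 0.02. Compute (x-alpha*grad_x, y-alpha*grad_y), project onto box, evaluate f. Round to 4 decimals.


Step 1: Compute gradient at (-2.3155, 3.2846).
grad_x = 2*8*-2.3155 - 15 = -52.048
grad_y = 2*7*3.2846 - 6 = 39.9844
Step 2: Gradient step.
x_raw = -2.3155 - 0.02*-52.048 = -1.2745
y_raw = 3.2846 - 0.02*39.9844 = 2.4849
Step 3: Project onto [-1, 1].
x_proj = clip(-1.2745) = -1.0
y_proj = clip(2.4849) = 1.0
Step 4: Evaluate f.
f(-1.0, 1.0) = 24.0


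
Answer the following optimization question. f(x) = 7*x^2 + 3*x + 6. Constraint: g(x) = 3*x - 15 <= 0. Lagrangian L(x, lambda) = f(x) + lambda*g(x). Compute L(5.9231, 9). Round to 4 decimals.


Step 1: Evaluate f(x).
f(5.9231) = 7*5.9231^2 + 3*5.9231 + 6 = 269.3511
Step 2: Evaluate g(x).
g(5.9231) = 3*5.9231 - 15 = 2.7693
Step 3: Compute Lagrangian.
L = 269.3511 + 9*2.7693 = 294.2748


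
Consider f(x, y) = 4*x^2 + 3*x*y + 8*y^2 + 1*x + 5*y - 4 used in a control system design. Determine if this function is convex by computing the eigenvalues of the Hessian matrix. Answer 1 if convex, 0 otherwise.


The Hessian of f(x,y) = 4*x^2 + 3*x*y + 8*y^2 + 1*x + 5*y - 4 is:
H = [[8, 3], [3, 16]]
Trace = 8 + 16 = 24
Determinant = 8*16 - (3)^2 = 119
Discriminant = (24)^2 - 4*119 = 100.0
Eigenvalues: lambda_1 = 7.0, lambda_2 = 17.0
The function is convex.

1


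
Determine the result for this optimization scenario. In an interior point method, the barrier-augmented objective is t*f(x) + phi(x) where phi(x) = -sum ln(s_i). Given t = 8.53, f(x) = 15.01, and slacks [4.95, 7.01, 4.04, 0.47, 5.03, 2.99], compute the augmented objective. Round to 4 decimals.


Step 1: Compute log-barrier.
ln values: [1.5994, 1.9473, 1.3962, -0.755, 1.6154, 1.0953]
phi = -(1.5994 + 1.9473 + 1.3962 - 0.755 + 1.6154 + 1.0953) = -6.8986
Step 2: Compute augmented objective.
t*f(x) = 8.53*15.01 = 128.0353
Total = 128.0353 - 6.8986 = 121.1367


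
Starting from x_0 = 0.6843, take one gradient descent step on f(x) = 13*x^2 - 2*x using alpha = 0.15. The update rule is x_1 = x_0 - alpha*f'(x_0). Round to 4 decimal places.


We compute the gradient at x_0 and apply the update.
f'(x) = 26*x - 2
f'(0.6843) = 26*0.6843 - 2 = 15.7918
x_1 = 0.6843 - 0.15*15.7918 = -1.6845


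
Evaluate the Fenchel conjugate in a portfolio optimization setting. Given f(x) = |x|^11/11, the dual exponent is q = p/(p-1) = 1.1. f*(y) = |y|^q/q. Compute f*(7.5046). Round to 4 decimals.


The conjugate exponent q satisfies 1/p + 1/q = 1.
p = 11, so q = 11/(11 - 1) = 1.1
|y|^q = 7.5046^1.1 = 9.1804
f*(7.5046) = 9.1804 / 1.1 = 8.3458


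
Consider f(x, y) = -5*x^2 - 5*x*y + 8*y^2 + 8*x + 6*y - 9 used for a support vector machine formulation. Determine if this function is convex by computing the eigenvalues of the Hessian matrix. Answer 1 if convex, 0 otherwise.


The Hessian of f(x,y) = -5*x^2 - 5*x*y + 8*y^2 + 8*x + 6*y - 9 is:
H = [[-10, -5], [-5, 16]]
Trace = -10 + 16 = 6
Determinant = -10*16 - (-5)^2 = -185
Discriminant = (6)^2 - 4*-185 = 776.0
Eigenvalues: lambda_1 = -10.9284, lambda_2 = 16.9284
The function is not convex.

0


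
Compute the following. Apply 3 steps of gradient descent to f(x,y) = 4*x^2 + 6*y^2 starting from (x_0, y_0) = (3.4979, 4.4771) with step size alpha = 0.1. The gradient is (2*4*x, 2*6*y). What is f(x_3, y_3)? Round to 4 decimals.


Gradient descent on f(x,y) = 4*x^2 + 6*y^2.
Starting point: (3.4979, 4.4771), alpha = 0.1
Step 1: grad_x = 2*4*3.4979 = 27.9832, grad_y = 2*6*4.4771 = 53.7252
  x_1 = 3.4979 - 0.1*27.9832 = 0.6996
  y_1 = 4.4771 - 0.1*53.7252 = -0.8954
Step 2: grad_x = 2*4*0.6996 = 5.5966, grad_y = 2*6*-0.8954 = -10.745
  x_2 = 0.6996 - 0.1*5.5966 = 0.1399
  y_2 = -0.8954 - 0.1*-10.745 = 0.1791
Step 3: grad_x = 2*4*0.1399 = 1.1193, grad_y = 2*6*0.1791 = 2.149
  x_3 = 0.1399 - 0.1*1.1193 = 0.028
  y_3 = 0.1791 - 0.1*2.149 = -0.0358
f(0.028, -0.0358) = 4*0.028^2 + 6*(-0.0358)^2 = 0.0108


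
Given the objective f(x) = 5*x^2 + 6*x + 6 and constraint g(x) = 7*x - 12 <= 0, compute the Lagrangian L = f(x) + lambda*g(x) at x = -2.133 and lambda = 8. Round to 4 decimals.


Step 1: Evaluate f(x).
f(-2.133) = 5*(-2.133)^2 + 6*(-2.133) + 6 = 15.9504
Step 2: Evaluate g(x).
g(-2.133) = 7*-2.133 - 12 = -26.931
Step 3: Compute Lagrangian.
L = 15.9504 + 8*-26.931 = -199.4976


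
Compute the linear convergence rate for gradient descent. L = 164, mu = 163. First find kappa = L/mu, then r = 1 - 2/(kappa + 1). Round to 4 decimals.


Step 1: Compute the condition number.
kappa = L/mu = 164/163 = 1.0061
Step 2: Compute the convergence rate.
r = 1 - 2/(kappa + 1) = 1 - 2*mu/(L + mu) = (L - mu)/(L + mu) = 1/327 = 0.0031


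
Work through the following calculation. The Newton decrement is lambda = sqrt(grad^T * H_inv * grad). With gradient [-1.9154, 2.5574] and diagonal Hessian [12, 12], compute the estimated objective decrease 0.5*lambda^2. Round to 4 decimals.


Step 1: H is diagonal, so H^(-1) * g = [-0.1596, 0.2131].
Step 2: g^T H^(-1) g = sum_i g_i^2 / H_ii
  = (-1.9154)^2/12 + (2.5574)^2/12
  = 0.3057 + 0.545 = 0.8508
Step 3: Objective decrease = 0.5 * g^T H^(-1) g = 0.4254


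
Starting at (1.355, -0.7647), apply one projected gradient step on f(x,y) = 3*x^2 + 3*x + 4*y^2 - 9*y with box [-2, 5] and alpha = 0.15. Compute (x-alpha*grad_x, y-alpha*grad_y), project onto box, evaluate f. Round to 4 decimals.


Step 1: Compute gradient at (1.355, -0.7647).
grad_x = 2*3*1.355 + 3 = 11.13
grad_y = 2*4*-0.7647 - 9 = -15.1176
Step 2: Gradient step.
x_raw = 1.355 - 0.15*11.13 = -0.3145
y_raw = -0.7647 - 0.15*-15.1176 = 1.5029
Step 3: Project onto [-2, 5].
x_proj = clip(-0.3145) = -0.3145
y_proj = clip(1.5029) = 1.5029
Step 4: Evaluate f.
f(-0.3145, 1.5029) = -5.1379


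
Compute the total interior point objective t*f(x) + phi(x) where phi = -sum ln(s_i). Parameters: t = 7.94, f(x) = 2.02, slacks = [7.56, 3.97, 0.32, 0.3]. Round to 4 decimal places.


Step 1: Compute log-barrier.
ln values: [2.0229, 1.3788, -1.1394, -1.204]
phi = -(2.0229 + 1.3788 - 1.1394 - 1.204) = -1.0582
Step 2: Compute augmented objective.
t*f(x) = 7.94*2.02 = 16.0388
Total = 16.0388 - 1.0582 = 14.9806


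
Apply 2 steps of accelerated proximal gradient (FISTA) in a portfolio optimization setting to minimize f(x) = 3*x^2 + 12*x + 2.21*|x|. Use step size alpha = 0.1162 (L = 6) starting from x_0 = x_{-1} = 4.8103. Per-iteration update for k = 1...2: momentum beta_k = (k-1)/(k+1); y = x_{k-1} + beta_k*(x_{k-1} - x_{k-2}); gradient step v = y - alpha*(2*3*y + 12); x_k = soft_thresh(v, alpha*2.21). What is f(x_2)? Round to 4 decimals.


FISTA on f(x) = 3*x^2 + 12*x + 2.21*|x|
L = 6, alpha = 0.1162
Iteration 1: beta = 0.0, y = 4.8103 + 0.0*(4.8103 - 4.8103) = 4.8103
  grad(y) = 40.8618, v = y - alpha*grad = 0.0622
  prox(v) = soft_thresh(0.0622, 0.2568) = 0.0
Iteration 2: beta = 0.3333, y = 0.0 + 0.3333*(0.0 - 4.8103) = -1.6034
  grad(y) = 2.3794, v = y - alpha*grad = -1.8799
  prox(v) = soft_thresh(-1.8799, 0.2568) = -1.6231
f(x_2) = 3*(-1.6231)^2 + 12*(-1.6231) + 2.21*|-1.6231| = -7.9868


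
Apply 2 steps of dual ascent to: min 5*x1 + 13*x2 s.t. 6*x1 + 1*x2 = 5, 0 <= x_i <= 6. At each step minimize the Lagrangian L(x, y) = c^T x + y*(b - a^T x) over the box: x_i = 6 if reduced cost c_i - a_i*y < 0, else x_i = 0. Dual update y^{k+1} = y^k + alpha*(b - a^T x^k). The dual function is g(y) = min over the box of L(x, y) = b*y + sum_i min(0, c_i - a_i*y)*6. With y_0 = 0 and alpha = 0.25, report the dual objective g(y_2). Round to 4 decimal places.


Dual ascent for LP: min 5*x1 + 13*x2, 6*x1 + 1*x2 = 5, 0 <= x_i <= 6
Step 1: y^k = 0.0, reduced costs: (5.0, 13.0)
  x^k = (0.0, 0.0), subgradient = b - a^T x = 5.0
  y^{k+1} = 0.0 + 0.25*5.0 = 1.25
Step 2: y^k = 1.25, reduced costs: (-2.5, 11.75)
  x^k = (6.0, 0.0), subgradient = b - a^T x = -31.0
  y^{k+1} = 1.25 + 0.25*-31.0 = -6.5
Dual objective at y_2 = -6.5: reduced costs (44.0, 19.5), box minimizer x = (0.0, 0.0)
g(y_2) = b*y + (c1 - a1*y)*x1 + (c2 - a2*y)*x2 = 5*(-6.5) + 44.0*0.0 + 19.5*0.0 = -32.5 + 0.0 + 0.0 = -32.5


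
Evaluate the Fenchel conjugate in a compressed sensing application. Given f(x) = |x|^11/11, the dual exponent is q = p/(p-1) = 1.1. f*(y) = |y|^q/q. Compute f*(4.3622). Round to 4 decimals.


The conjugate exponent q satisfies 1/p + 1/q = 1.
p = 11, so q = 11/(11 - 1) = 1.1
|y|^q = 4.3622^1.1 = 5.0545
f*(4.3622) = 5.0545 / 1.1 = 4.595


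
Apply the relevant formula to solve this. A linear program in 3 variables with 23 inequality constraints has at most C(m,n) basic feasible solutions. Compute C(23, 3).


Each vertex corresponds to some choice of n active constraints out of m, so the number of vertices is at most C(m, n) = m! / (n!(m-n)!).
m = 23, n = 3
Numerator: 23 * 22 * 21
Denominator: 3! = 6
C(23, 3) = 1771


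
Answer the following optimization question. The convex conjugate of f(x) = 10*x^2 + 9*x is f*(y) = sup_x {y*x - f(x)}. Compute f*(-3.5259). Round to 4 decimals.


f*(y) = sup_x {y*x - a*x^2 - b*x} = sup_x {(y-b)*x - a*x^2}
FOC: (y - b) - 2a*x = 0 => x* = (y - b)/(2a)
x* = (-3.5259 - 9)/(2*10) = -0.6263
f*(-3.5259) = (y-b)^2/(4a) = (-3.5259 - 9)^2/(4*10)
= 156.8982/40 = 3.9225


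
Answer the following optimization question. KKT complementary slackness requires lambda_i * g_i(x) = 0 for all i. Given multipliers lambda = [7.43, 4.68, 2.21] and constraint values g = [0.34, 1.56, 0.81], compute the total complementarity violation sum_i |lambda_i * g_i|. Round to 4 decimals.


KKT complementary slackness check:
lambda_1 * g_1 = 7.43 * 0.34 = 2.5262
lambda_2 * g_2 = 4.68 * 1.56 = 7.3008
lambda_3 * g_3 = 2.21 * 0.81 = 1.7901
Total violation = 2.5262 + 7.3008 + 1.7901 = 11.6171


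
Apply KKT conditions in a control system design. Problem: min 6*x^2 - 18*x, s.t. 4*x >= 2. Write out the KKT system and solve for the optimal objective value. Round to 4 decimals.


Step 1: Try lambda = 0 (constraint inactive).
Stationarity: 2*6*x - 18 = 0
x* = 18/(2*6) = 1.5
Check constraint: 4*1.5 = 6.0 >= 2 -- satisfied.
Step 2: Compute optimal value.
f(x*) = 6*1.5^2 - 18*1.5 = -13.5
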